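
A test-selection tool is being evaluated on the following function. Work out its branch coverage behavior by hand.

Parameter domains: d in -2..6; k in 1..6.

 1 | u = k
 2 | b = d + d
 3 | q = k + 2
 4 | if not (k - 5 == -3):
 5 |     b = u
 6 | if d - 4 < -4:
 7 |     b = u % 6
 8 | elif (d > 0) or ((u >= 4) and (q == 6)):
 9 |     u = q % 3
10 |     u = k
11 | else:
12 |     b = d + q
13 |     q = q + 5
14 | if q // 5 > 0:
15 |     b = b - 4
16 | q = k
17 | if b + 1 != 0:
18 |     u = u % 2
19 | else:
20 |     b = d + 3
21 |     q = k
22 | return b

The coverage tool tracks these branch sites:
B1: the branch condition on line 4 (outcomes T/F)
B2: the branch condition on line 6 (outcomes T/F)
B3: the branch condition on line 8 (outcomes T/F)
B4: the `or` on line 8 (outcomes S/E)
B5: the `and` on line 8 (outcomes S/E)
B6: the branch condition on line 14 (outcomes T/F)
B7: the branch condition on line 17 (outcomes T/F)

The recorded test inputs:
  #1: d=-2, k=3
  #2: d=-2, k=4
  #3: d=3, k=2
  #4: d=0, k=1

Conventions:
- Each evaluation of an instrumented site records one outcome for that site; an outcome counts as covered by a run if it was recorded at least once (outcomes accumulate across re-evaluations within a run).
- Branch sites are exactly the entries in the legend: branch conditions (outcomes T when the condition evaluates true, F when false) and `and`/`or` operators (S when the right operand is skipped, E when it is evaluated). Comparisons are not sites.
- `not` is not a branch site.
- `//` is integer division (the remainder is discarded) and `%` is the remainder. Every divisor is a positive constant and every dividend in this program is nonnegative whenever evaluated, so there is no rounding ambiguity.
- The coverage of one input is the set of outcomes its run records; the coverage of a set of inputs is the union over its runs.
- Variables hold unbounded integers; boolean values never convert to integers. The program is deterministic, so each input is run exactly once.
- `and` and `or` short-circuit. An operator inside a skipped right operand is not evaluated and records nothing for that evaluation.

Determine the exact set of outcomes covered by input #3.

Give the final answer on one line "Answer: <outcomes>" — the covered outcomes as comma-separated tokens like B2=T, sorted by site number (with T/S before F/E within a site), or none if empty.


Event log for input #3 (d=3, k=2):
  B1->F, B2->F, B4->S, B3->T, B6->F, B7->T
deduplicating events, the covered set is: B1=F, B2=F, B3=T, B4=S, B6=F, B7=T
Answer: B1=F, B2=F, B3=T, B4=S, B6=F, B7=T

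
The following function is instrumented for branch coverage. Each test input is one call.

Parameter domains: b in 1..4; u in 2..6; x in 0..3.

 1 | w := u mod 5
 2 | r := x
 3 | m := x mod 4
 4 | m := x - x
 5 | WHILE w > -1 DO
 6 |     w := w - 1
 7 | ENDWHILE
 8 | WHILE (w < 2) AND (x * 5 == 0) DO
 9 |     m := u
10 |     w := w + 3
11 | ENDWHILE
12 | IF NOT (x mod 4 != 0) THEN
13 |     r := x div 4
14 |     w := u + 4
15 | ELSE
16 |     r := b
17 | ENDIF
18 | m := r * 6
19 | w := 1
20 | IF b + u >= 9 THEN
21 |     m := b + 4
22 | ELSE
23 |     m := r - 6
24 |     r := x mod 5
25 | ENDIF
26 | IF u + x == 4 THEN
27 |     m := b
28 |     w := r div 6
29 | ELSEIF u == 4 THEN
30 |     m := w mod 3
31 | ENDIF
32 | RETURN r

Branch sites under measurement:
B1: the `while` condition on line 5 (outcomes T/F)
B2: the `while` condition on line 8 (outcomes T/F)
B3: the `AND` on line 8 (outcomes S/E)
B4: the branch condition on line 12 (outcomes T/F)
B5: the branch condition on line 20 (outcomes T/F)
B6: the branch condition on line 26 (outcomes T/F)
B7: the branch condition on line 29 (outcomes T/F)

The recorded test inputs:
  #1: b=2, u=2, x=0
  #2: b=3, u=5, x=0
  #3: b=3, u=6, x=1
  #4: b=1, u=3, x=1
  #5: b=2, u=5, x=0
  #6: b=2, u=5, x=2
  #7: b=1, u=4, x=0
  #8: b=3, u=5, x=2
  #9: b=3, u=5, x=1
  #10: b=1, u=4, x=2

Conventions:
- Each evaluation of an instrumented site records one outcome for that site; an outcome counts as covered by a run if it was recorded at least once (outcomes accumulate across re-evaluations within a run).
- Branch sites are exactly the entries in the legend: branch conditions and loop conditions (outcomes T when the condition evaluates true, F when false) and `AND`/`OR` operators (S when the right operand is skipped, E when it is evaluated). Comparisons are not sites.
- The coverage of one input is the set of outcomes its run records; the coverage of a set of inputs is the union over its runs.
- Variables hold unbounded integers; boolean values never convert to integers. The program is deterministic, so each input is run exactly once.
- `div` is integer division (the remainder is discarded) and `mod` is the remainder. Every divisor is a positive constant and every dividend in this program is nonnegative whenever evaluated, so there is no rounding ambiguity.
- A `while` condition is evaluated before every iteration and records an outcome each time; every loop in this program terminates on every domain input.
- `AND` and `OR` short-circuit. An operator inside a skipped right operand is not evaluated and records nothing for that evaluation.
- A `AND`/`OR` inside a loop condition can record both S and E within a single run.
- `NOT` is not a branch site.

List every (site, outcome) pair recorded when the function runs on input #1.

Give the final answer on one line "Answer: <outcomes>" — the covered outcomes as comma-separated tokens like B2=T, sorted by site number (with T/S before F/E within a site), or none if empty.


Tracing the run of input #1 (b=2, u=2, x=0):
  B1->T, B1->T, B1->T, B1->F, B3->E, B2->T, B3->S, B2->F, B4->T, B5->F
  B6->F, B7->F
collecting distinct outcomes: B1=T, B1=F, B2=T, B2=F, B3=S, B3=E, B4=T, B5=F, B6=F, B7=F
Answer: B1=T, B1=F, B2=T, B2=F, B3=S, B3=E, B4=T, B5=F, B6=F, B7=F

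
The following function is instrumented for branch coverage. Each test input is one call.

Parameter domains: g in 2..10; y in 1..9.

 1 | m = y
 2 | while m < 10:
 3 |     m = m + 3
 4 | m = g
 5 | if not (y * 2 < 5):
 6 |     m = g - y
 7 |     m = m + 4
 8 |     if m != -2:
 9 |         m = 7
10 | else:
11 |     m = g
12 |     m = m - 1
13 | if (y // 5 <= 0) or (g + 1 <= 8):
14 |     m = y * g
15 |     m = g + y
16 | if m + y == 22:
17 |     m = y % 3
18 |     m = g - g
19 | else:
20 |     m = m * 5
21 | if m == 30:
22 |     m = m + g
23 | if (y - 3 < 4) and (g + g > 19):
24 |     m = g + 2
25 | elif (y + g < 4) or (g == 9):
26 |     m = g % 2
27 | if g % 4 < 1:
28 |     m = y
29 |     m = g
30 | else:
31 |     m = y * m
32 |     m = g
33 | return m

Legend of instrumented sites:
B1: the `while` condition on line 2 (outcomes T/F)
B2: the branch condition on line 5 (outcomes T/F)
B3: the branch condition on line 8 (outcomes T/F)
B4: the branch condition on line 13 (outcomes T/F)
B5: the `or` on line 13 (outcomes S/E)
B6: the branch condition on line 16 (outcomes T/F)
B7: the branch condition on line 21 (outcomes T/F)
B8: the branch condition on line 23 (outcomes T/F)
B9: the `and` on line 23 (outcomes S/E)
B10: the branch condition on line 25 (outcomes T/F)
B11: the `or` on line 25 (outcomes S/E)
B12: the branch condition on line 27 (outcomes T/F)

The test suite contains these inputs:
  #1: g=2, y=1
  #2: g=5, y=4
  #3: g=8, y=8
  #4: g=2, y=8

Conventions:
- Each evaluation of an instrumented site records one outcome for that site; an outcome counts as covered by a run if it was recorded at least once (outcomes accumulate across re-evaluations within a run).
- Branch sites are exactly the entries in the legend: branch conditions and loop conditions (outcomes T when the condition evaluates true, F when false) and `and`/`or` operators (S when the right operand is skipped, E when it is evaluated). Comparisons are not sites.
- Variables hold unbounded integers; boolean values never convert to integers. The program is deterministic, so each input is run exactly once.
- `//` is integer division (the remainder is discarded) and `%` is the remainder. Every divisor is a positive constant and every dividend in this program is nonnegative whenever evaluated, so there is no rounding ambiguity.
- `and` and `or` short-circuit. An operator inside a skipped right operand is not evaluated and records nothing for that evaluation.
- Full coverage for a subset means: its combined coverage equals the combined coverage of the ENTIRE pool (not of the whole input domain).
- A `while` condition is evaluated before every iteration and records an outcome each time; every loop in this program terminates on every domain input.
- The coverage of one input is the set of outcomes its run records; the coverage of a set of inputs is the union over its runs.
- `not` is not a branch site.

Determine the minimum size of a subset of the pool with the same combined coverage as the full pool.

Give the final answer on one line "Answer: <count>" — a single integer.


test 1 (g=2, y=1) fires B1->T, B1->T, B1->T, B1->F, B2->F, B5->S, B4->T, B6->F, B7->F, B9->E, B8->F, B11->S, B10->T, B12->F; hits B1=T, B1=F, B2=F, B4=T, B5=S, B6=F, B7=F, B8=F, B9=E, B10=T, B11=S, B12=F
test 2 (g=5, y=4) fires B1->T, B1->T, B1->F, B2->T, B3->T, B5->S, B4->T, B6->F, B7->F, B9->E, B8->F, B11->E, B10->F, B12->F; hits B1=T, B1=F, B2=T, B3=T, B4=T, B5=S, B6=F, B7=F, B8=F, B9=E, B10=F, B11=E, B12=F
test 3 (g=8, y=8) fires B1->T, B1->F, B2->T, B3->T, B5->E, B4->F, B6->F, B7->F, B9->S, B8->F, B11->E, B10->F, B12->T; hits B1=T, B1=F, B2=T, B3=T, B4=F, B5=E, B6=F, B7=F, B8=F, B9=S, B10=F, B11=E, B12=T
test 4 (g=2, y=8) fires B1->T, B1->F, B2->T, B3->F, B5->E, B4->T, B6->F, B7->F, B9->S, B8->F, B11->E, B10->F, B12->F; hits B1=T, B1=F, B2=T, B3=F, B4=T, B5=E, B6=F, B7=F, B8=F, B9=S, B10=F, B11=E, B12=F
union over all inputs: B1=T, B1=F, B2=T, B2=F, B3=T, B3=F, B4=T, B4=F, B5=S, B5=E, B6=F, B7=F, B8=F, B9=S, B9=E, B10=T, B10=F, B11=S, B11=E, B12=T, B12=F (21 outcomes)
checked all size-1 subsets: none covers 21 outcomes (max 13/21)
checked all size-2 subsets: none covers 21 outcomes (max 20/21)
size 3: inputs {1, 3, 4} cover all 21 outcomes, and no lexicographically smaller subset of this size does
Answer: 3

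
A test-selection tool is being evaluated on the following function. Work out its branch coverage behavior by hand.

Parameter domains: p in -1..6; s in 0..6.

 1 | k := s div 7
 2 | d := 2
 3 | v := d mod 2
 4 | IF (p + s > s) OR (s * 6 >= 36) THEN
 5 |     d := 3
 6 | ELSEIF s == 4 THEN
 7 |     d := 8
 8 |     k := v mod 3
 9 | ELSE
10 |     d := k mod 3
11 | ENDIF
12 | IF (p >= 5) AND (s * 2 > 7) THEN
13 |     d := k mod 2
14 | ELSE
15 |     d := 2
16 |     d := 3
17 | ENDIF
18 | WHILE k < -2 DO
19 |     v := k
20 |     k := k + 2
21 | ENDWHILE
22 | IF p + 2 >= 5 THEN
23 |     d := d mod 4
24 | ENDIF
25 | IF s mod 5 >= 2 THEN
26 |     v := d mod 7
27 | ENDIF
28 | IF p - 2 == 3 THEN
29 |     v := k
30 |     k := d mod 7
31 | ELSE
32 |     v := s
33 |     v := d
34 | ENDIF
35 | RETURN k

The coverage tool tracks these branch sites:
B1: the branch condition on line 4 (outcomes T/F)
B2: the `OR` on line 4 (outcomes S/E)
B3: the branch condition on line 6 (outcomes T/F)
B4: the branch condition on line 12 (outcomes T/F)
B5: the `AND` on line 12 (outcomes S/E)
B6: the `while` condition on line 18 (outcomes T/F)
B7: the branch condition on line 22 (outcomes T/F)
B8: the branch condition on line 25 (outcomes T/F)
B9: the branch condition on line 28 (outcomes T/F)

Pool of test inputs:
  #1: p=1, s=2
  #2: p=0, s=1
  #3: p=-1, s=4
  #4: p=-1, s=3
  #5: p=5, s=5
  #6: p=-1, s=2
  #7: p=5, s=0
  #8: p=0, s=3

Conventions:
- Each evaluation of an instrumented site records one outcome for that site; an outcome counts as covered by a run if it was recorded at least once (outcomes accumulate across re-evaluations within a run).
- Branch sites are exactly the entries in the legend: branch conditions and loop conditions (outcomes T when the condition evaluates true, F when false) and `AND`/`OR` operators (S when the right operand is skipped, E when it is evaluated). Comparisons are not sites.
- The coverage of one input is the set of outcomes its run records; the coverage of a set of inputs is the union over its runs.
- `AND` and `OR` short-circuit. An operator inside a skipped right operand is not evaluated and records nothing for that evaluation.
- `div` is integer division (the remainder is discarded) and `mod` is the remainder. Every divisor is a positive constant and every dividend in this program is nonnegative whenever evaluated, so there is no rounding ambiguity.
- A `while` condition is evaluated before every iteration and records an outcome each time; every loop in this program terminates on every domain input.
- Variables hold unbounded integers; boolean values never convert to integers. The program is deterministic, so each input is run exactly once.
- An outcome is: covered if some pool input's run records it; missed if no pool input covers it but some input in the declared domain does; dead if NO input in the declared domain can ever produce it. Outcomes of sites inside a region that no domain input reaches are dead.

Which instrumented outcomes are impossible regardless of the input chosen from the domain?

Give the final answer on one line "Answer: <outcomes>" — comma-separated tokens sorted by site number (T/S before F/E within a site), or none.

sweeping the full domain (56 inputs) for each outcome:
  B6=T: unreachable across the whole domain -> dead
  reachable outcomes have witnesses, e.g. B1=T (e.g. p=-1, s=6), B1=F (e.g. p=-1, s=0), B2=S (e.g. p=1, s=0), B2=E (e.g. p=-1, s=0)

Answer: B6=T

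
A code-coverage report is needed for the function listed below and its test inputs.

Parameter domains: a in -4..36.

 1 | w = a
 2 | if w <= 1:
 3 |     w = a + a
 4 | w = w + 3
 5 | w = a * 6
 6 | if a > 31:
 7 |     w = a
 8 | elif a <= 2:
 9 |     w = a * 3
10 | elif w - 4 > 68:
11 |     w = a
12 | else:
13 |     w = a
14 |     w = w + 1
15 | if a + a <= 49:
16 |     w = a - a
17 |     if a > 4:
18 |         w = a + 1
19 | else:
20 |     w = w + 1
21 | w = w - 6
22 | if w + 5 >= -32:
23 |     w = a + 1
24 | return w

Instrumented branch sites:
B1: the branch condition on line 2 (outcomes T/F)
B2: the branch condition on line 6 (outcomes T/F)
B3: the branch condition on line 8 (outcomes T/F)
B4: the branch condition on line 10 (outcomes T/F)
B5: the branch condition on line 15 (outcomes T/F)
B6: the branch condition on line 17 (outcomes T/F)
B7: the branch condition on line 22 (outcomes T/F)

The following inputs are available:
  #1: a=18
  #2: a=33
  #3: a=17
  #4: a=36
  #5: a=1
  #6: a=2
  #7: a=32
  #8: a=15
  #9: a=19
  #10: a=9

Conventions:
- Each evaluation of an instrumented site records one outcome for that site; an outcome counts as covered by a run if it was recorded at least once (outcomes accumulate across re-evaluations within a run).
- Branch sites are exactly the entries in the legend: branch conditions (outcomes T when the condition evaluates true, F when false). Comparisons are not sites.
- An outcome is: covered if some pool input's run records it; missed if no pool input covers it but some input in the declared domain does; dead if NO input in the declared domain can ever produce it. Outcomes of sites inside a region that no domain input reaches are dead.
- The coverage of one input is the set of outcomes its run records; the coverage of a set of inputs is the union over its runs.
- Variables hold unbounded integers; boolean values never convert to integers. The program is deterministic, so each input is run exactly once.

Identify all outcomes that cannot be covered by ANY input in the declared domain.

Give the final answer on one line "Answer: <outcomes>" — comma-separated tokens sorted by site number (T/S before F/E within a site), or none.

exhaustive pass over the 41-input domain:
  B7=F: never recorded by any domain input -> dead
  reachable outcomes have witnesses, e.g. B1=T (e.g. a=-4), B1=F (e.g. a=2), B2=T (e.g. a=32), B2=F (e.g. a=-4)

Answer: B7=F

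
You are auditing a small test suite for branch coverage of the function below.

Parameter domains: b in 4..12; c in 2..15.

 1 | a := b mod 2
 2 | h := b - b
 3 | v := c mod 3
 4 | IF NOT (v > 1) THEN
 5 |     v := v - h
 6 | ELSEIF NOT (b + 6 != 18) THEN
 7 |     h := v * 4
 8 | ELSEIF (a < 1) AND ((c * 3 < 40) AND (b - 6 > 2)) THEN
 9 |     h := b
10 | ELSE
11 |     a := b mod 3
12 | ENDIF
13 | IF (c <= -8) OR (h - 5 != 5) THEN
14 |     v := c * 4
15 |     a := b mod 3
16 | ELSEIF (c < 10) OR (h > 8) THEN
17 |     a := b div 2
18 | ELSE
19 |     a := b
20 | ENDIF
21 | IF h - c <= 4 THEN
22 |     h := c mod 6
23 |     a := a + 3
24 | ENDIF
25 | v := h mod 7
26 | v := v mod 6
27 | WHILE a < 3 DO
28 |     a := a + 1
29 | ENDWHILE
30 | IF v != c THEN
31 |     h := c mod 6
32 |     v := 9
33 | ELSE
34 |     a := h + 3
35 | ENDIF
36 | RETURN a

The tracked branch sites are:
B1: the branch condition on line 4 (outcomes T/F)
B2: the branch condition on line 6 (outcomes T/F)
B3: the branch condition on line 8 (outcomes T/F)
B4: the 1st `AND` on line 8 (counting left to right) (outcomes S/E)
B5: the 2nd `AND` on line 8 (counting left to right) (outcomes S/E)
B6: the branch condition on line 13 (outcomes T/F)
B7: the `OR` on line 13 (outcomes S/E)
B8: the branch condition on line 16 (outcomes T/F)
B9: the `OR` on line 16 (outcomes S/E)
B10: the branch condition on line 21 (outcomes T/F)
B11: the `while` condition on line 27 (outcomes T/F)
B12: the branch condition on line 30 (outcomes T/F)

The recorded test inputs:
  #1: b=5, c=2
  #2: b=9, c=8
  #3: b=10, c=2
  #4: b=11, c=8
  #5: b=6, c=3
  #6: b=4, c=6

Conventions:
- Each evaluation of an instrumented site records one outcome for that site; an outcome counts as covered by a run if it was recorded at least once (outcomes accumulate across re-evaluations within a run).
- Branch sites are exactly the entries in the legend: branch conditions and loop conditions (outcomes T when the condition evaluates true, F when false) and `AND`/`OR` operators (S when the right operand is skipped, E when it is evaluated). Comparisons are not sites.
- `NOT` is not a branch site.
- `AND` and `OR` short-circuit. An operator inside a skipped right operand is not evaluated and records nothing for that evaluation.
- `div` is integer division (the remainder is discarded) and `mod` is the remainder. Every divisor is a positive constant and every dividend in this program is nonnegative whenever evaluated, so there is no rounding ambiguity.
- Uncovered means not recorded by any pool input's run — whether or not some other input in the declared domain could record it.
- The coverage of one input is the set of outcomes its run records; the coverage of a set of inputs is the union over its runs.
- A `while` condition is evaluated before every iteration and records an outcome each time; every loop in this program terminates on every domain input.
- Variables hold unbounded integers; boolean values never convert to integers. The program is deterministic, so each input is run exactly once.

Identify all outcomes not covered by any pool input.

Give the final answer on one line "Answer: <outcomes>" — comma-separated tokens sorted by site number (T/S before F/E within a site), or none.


input #1, b=5, c=2: events B1->F, B2->F, B4->S, B3->F, B7->E, B6->T, B10->T, B11->F, B12->F; outcomes B1=F, B2=F, B3=F, B4=S, B6=T, B7=E, B10=T, B11=F, B12=F
input #2, b=9, c=8: events B1->F, B2->F, B4->S, B3->F, B7->E, B6->T, B10->T, B11->F, B12->T; outcomes B1=F, B2=F, B3=F, B4=S, B6=T, B7=E, B10=T, B11=F, B12=T
input #3, b=10, c=2: events B1->F, B2->F, B4->E, B5->E, B3->T, B7->E, B6->F, B9->S, B8->T, B10->F, B11->F, B12->T; outcomes B1=F, B2=F, B3=T, B4=E, B5=E, B6=F, B7=E, B8=T, B9=S, B10=F, B11=F, B12=T
input #4, b=11, c=8: events B1->F, B2->F, B4->S, B3->F, B7->E, B6->T, B10->T, B11->F, B12->T; outcomes B1=F, B2=F, B3=F, B4=S, B6=T, B7=E, B10=T, B11=F, B12=T
input #5, b=6, c=3: events B1->T, B7->E, B6->T, B10->T, B11->F, B12->F; outcomes B1=T, B6=T, B7=E, B10=T, B11=F, B12=F
input #6, b=4, c=6: events B1->T, B7->E, B6->T, B10->T, B11->F, B12->T; outcomes B1=T, B6=T, B7=E, B10=T, B11=F, B12=T
union over the pool: B1=T, B1=F, B2=F, B3=T, B3=F, B4=S, B4=E, B5=E, B6=T, B6=F, B7=E, B8=T, B9=S, B10=T, B10=F, B11=F, B12=T, B12=F
uncovered (6 of 24): B2=T, B5=S, B7=S, B8=F, B9=E, B11=T
Answer: B2=T, B5=S, B7=S, B8=F, B9=E, B11=T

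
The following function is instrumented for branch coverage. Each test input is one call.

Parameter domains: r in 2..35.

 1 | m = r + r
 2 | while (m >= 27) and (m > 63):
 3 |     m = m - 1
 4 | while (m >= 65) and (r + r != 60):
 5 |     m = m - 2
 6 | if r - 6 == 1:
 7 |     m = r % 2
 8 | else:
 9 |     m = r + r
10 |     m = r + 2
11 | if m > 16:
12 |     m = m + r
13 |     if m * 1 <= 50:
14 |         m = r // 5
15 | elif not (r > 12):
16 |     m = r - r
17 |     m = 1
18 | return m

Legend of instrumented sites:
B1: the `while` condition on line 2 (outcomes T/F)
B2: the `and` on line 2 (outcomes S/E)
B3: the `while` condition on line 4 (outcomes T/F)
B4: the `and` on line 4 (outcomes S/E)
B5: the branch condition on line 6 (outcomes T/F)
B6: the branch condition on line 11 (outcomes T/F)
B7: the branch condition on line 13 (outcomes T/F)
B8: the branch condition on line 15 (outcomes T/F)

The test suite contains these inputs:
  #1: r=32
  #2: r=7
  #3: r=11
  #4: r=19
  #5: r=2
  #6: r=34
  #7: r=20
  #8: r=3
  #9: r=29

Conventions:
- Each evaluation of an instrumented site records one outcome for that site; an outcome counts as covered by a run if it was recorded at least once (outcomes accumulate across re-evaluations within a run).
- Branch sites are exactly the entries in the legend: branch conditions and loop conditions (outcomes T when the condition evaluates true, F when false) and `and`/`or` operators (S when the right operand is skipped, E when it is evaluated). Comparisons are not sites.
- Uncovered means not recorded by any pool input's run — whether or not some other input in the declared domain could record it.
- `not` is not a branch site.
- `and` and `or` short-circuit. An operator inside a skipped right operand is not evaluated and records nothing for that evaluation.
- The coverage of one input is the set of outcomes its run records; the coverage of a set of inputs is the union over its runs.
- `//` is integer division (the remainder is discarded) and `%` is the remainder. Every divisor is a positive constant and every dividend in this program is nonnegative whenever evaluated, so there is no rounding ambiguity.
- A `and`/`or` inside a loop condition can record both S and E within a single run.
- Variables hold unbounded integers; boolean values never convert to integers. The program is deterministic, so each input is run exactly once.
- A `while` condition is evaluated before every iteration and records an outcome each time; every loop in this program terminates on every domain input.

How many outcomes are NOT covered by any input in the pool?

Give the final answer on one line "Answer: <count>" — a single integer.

run #1 (r=32) records B1=T, B1=F, B2=E, B3=F, B4=S, B5=F, B6=T, B7=F
run #2 (r=7) records B1=F, B2=S, B3=F, B4=S, B5=T, B6=F, B8=T
run #3 (r=11) records B1=F, B2=S, B3=F, B4=S, B5=F, B6=F, B8=T
run #4 (r=19) records B1=F, B2=E, B3=F, B4=S, B5=F, B6=T, B7=T
run #5 (r=2) records B1=F, B2=S, B3=F, B4=S, B5=F, B6=F, B8=T
run #6 (r=34) records B1=T, B1=F, B2=E, B3=F, B4=S, B5=F, B6=T, B7=F
run #7 (r=20) records B1=F, B2=E, B3=F, B4=S, B5=F, B6=T, B7=T
run #8 (r=3) records B1=F, B2=S, B3=F, B4=S, B5=F, B6=F, B8=T
run #9 (r=29) records B1=F, B2=E, B3=F, B4=S, B5=F, B6=T, B7=F
union over the pool: B1=T, B1=F, B2=S, B2=E, B3=F, B4=S, B5=T, B5=F, B6=T, B6=F, B7=T, B7=F, B8=T
uncovered (3 of 16): B3=T, B4=E, B8=F

Answer: 3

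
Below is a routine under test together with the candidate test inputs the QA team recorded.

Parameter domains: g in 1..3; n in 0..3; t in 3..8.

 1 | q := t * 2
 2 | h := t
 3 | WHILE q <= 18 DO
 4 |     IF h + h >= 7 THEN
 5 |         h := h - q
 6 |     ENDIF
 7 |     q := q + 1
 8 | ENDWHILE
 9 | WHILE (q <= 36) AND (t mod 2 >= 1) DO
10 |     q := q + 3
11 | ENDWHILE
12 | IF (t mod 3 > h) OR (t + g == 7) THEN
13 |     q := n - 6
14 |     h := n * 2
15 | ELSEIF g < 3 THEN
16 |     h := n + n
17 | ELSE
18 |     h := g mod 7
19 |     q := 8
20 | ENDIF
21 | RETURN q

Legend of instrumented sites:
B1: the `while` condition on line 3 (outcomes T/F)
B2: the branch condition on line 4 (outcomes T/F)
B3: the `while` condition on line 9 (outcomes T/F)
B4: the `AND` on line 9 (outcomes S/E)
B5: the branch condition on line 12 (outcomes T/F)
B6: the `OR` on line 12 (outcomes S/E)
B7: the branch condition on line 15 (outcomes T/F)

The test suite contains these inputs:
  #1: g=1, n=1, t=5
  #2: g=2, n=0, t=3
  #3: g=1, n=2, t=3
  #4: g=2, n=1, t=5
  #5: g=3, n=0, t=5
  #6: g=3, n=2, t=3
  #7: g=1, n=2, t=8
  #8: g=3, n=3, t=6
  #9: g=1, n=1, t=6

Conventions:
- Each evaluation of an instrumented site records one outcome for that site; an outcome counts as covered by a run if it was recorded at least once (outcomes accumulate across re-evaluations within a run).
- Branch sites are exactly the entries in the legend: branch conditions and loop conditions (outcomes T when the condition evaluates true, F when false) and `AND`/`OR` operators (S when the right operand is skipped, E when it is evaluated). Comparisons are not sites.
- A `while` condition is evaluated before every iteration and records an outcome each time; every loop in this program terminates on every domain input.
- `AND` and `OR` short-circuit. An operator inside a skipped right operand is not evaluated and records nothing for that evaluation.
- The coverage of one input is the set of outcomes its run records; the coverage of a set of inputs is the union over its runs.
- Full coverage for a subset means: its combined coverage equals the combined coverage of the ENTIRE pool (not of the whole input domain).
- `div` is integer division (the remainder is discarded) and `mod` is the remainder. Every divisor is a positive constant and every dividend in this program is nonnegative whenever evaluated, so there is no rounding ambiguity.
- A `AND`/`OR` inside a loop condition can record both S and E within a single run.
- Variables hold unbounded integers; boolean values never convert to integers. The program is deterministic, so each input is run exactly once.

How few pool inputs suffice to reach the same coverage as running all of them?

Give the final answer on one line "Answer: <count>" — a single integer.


run #1 (g=1, n=1, t=5) records B1=T, B1=F, B2=T, B2=F, B3=T, B3=F, B4=S, B4=E, B5=T, B6=S
run #2 (g=2, n=0, t=3) records B1=T, B1=F, B2=F, B3=T, B3=F, B4=S, B4=E, B5=F, B6=E, B7=T
run #3 (g=1, n=2, t=3) records B1=T, B1=F, B2=F, B3=T, B3=F, B4=S, B4=E, B5=F, B6=E, B7=T
run #4 (g=2, n=1, t=5) records B1=T, B1=F, B2=T, B2=F, B3=T, B3=F, B4=S, B4=E, B5=T, B6=S
run #5 (g=3, n=0, t=5) records B1=T, B1=F, B2=T, B2=F, B3=T, B3=F, B4=S, B4=E, B5=T, B6=S
run #6 (g=3, n=2, t=3) records B1=T, B1=F, B2=F, B3=T, B3=F, B4=S, B4=E, B5=F, B6=E, B7=F
run #7 (g=1, n=2, t=8) records B1=T, B1=F, B2=T, B2=F, B3=F, B4=E, B5=T, B6=S
run #8 (g=3, n=3, t=6) records B1=T, B1=F, B2=T, B2=F, B3=F, B4=E, B5=T, B6=S
run #9 (g=1, n=1, t=6) records B1=T, B1=F, B2=T, B2=F, B3=F, B4=E, B5=T, B6=S
the full pool covers 14 outcomes: B1=T, B1=F, B2=T, B2=F, B3=T, B3=F, B4=S, B4=E, B5=T, B5=F, B6=S, B6=E, B7=T, B7=F
checked all size-1 subsets: none covers 14 outcomes (max 10/14)
checked all size-2 subsets: none covers 14 outcomes (max 13/14)
inputs {1, 2, 6} (size 3) cover everything; no size-3 subset with a lexicographically smaller index list covers all 14
Answer: 3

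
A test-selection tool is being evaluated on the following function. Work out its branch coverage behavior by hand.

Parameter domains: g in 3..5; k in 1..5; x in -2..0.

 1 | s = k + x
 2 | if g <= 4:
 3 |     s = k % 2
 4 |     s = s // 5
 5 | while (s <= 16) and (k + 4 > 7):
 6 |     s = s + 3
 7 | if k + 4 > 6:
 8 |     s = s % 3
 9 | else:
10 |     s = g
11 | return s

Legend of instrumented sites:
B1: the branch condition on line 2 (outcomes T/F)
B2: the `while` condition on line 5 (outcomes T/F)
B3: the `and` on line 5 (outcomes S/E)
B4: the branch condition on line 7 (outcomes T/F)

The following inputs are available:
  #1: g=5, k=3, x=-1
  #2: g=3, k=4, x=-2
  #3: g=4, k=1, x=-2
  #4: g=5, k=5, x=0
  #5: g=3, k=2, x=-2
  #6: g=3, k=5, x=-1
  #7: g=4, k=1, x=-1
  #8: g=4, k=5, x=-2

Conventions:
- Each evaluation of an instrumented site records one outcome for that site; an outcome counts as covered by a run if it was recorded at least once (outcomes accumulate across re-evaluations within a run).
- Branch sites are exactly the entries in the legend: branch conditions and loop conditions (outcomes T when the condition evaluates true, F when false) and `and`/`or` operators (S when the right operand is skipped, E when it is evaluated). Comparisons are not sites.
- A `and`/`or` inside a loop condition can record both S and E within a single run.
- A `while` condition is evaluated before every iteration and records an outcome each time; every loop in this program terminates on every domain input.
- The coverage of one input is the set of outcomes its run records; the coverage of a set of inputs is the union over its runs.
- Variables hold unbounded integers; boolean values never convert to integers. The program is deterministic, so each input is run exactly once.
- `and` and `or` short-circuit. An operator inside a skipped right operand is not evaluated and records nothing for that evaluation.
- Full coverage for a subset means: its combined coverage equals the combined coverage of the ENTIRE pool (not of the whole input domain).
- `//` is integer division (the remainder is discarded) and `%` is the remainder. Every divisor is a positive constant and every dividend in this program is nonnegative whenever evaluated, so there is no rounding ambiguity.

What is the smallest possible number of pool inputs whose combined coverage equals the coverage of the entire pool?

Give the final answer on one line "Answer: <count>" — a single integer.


#1 (g=5, k=3, x=-1) -> B1->F, B3->E, B2->F, B4->T; covered: B1=F, B2=F, B3=E, B4=T
#2 (g=3, k=4, x=-2) -> B1->T, B3->E, B2->T, B3->E, B2->T, B3->E, B2->T, B3->E, B2->T, B3->E, B2->T, B3->E, B2->T, B3->S, ...; covered: B1=T, B2=T, B2=F, B3=S, B3=E, B4=T
#3 (g=4, k=1, x=-2) -> B1->T, B3->E, B2->F, B4->F; covered: B1=T, B2=F, B3=E, B4=F
#4 (g=5, k=5, x=0) -> B1->F, B3->E, B2->T, B3->E, B2->T, B3->E, B2->T, B3->E, B2->T, B3->S, B2->F, B4->T; covered: B1=F, B2=T, B2=F, B3=S, B3=E, B4=T
#5 (g=3, k=2, x=-2) -> B1->T, B3->E, B2->F, B4->F; covered: B1=T, B2=F, B3=E, B4=F
#6 (g=3, k=5, x=-1) -> B1->T, B3->E, B2->T, B3->E, B2->T, B3->E, B2->T, B3->E, B2->T, B3->E, B2->T, B3->E, B2->T, B3->S, ...; covered: B1=T, B2=T, B2=F, B3=S, B3=E, B4=T
#7 (g=4, k=1, x=-1) -> B1->T, B3->E, B2->F, B4->F; covered: B1=T, B2=F, B3=E, B4=F
#8 (g=4, k=5, x=-2) -> B1->T, B3->E, B2->T, B3->E, B2->T, B3->E, B2->T, B3->E, B2->T, B3->E, B2->T, B3->E, B2->T, B3->S, ...; covered: B1=T, B2=T, B2=F, B3=S, B3=E, B4=T
together the pool reaches 8 outcomes: B1=T, B1=F, B2=T, B2=F, B3=S, B3=E, B4=T, B4=F
every size-1 subset falls short of the 8 outcomes (best: 6/8)
inputs {3, 4} (size 2) cover everything; no size-2 subset with a lexicographically smaller index list covers all 8
Answer: 2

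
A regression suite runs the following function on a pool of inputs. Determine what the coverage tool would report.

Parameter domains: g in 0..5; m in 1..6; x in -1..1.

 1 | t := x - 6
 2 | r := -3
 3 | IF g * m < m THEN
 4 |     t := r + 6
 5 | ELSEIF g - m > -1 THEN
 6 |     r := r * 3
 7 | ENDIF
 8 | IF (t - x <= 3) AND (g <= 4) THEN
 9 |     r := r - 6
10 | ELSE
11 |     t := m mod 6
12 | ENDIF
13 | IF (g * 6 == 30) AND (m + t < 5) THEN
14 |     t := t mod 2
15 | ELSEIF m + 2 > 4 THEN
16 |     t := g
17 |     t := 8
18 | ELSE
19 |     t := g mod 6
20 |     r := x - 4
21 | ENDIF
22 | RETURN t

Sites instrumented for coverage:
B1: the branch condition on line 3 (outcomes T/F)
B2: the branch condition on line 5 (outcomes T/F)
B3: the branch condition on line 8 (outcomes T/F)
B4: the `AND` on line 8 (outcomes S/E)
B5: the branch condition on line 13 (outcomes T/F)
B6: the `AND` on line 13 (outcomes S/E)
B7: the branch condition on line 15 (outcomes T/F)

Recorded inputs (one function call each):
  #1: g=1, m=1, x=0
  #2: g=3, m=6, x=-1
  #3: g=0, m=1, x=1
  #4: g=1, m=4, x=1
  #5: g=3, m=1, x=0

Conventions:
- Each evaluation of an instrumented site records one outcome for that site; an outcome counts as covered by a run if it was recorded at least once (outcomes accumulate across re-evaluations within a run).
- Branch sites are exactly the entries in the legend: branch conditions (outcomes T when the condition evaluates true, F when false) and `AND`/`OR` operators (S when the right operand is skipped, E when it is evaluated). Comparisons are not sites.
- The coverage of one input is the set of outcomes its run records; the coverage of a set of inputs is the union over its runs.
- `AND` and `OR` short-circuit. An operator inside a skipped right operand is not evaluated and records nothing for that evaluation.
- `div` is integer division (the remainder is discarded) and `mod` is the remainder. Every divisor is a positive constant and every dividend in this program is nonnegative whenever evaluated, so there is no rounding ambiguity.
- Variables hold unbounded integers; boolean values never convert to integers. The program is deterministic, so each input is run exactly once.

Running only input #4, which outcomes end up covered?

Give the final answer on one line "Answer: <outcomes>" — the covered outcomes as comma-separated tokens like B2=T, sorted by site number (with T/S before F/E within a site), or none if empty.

Event log for input #4 (g=1, m=4, x=1):
  B1->F, B2->F, B4->E, B3->T, B6->S, B5->F, B7->T
collecting distinct outcomes: B1=F, B2=F, B3=T, B4=E, B5=F, B6=S, B7=T

Answer: B1=F, B2=F, B3=T, B4=E, B5=F, B6=S, B7=T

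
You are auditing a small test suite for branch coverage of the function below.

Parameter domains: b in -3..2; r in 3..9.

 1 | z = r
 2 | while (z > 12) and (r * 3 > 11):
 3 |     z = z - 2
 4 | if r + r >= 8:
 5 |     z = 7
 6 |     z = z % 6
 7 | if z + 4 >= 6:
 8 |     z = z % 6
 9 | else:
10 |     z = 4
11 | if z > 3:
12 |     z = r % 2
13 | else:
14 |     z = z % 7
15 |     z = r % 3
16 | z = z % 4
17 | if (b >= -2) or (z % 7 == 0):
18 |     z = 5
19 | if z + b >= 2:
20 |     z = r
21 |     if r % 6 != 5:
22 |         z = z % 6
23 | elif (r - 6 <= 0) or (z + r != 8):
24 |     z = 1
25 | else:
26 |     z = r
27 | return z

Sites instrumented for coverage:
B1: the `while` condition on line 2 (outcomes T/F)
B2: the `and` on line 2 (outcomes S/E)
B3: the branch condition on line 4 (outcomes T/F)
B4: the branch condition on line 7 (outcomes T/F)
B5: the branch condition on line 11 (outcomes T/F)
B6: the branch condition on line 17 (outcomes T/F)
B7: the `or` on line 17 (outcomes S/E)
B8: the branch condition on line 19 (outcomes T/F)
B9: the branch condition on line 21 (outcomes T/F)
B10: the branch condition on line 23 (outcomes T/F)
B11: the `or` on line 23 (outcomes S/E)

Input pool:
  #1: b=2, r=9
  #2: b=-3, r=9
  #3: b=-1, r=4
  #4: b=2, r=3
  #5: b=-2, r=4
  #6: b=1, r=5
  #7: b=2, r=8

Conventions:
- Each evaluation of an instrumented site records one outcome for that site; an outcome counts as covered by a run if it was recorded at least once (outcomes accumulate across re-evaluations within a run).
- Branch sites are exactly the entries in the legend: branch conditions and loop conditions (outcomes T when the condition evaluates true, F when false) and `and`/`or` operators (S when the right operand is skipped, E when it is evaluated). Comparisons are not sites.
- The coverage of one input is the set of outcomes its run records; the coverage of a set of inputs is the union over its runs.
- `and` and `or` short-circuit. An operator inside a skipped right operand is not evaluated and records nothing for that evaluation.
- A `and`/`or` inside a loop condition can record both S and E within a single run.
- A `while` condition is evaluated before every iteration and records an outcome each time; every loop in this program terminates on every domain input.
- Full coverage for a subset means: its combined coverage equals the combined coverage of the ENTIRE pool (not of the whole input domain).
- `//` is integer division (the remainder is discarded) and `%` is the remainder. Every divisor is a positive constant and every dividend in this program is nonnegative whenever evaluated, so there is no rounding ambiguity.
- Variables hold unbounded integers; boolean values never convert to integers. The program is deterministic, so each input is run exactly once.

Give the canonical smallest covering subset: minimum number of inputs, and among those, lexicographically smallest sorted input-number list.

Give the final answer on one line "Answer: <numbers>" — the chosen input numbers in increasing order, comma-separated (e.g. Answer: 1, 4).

test 1 (b=2, r=9) hits B1=F, B2=S, B3=T, B4=F, B5=T, B6=T, B7=S, B8=T, B9=T
test 2 (b=-3, r=9) hits B1=F, B2=S, B3=T, B4=F, B5=T, B6=F, B7=E, B8=F, B10=T, B11=E
test 3 (b=-1, r=4) hits B1=F, B2=S, B3=T, B4=F, B5=T, B6=T, B7=S, B8=T, B9=T
test 4 (b=2, r=3) hits B1=F, B2=S, B3=F, B4=T, B5=F, B6=T, B7=S, B8=T, B9=T
test 5 (b=-2, r=4) hits B1=F, B2=S, B3=T, B4=F, B5=T, B6=T, B7=S, B8=T, B9=T
test 6 (b=1, r=5) hits B1=F, B2=S, B3=T, B4=F, B5=T, B6=T, B7=S, B8=T, B9=F
test 7 (b=2, r=8) hits B1=F, B2=S, B3=T, B4=F, B5=T, B6=T, B7=S, B8=T, B9=T
together the pool reaches 18 outcomes: B1=F, B2=S, B3=T, B3=F, B4=T, B4=F, B5=T, B5=F, B6=T, B6=F, B7=S, B7=E, B8=T, B8=F, B9=T, B9=F, B10=T, B11=E
every size-1 subset falls short of the 18 outcomes (best: 10/18)
every size-2 subset falls short of the 18 outcomes (best: 17/18)
inputs {2, 4, 6} (size 3) cover everything; no size-3 subset with a lexicographically smaller index list covers all 18

Answer: 2, 4, 6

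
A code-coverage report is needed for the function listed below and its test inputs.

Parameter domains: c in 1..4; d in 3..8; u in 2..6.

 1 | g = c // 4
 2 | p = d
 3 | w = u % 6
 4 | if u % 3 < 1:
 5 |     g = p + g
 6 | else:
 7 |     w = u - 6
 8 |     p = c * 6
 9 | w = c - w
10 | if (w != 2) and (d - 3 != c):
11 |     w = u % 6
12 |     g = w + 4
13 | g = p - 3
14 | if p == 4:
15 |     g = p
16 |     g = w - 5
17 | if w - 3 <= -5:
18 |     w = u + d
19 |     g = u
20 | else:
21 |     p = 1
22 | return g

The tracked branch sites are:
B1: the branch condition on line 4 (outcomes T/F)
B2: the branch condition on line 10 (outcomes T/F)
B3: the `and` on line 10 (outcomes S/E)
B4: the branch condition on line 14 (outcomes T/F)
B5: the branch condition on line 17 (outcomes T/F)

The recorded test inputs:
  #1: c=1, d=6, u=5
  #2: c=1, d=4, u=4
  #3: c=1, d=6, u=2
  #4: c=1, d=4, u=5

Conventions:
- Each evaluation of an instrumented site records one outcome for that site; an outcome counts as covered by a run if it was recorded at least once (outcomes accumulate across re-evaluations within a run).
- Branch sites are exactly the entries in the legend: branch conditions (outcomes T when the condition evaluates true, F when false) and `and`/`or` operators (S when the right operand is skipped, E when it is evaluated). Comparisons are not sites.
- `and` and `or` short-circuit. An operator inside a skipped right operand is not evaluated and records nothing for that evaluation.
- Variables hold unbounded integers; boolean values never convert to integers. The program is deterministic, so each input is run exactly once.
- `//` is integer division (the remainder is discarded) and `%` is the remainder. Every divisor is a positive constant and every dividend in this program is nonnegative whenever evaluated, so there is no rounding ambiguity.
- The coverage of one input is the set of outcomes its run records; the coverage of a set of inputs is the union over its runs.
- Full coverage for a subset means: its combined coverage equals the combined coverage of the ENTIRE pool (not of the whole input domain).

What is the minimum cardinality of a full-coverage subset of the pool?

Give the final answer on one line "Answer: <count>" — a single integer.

#1 (c=1, d=6, u=5) -> covered: B1=F, B2=F, B3=S, B4=F, B5=F
#2 (c=1, d=4, u=4) -> covered: B1=F, B2=F, B3=E, B4=F, B5=F
#3 (c=1, d=6, u=2) -> covered: B1=F, B2=T, B3=E, B4=F, B5=F
#4 (c=1, d=4, u=5) -> covered: B1=F, B2=F, B3=S, B4=F, B5=F
pool-wide coverage (7 outcomes): B1=F, B2=T, B2=F, B3=S, B3=E, B4=F, B5=F
checked all size-1 subsets: none covers 7 outcomes (max 5/7)
the canonical winner is {1, 3}: size 2, full 7-outcome coverage, earliest index list among size-2 covers

Answer: 2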